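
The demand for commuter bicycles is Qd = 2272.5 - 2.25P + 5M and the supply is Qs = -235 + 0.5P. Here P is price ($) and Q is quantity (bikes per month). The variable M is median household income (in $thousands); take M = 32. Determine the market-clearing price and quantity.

With M = 32, demand is Qd = 2432.5 - 2.25P.
At equilibrium Qd = Qs, so 2432.5 - 2.25P = -235 + 0.5P; collecting terms, 2667.5 = 2.75P and P* = 970.
From the demand curve, Q* = 2432.5 - 2.25(970) = 250.

P* = 970, Q* = 250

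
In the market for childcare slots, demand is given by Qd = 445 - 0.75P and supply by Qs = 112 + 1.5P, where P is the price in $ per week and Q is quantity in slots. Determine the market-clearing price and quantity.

Set Qd = Qs: 445 - 0.75P = 112 + 1.5P, so 333 = 2.25P and P* = 148.
Plugging P* into demand: Q* = 445 - 0.75(148) = 334.

P* = 148, Q* = 334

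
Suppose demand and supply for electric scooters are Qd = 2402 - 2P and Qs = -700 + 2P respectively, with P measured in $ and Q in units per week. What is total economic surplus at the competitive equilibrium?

Total surplus = 362100.5

Equating demand and supply, 2402 - 2P = -700 + 2P gives 4P = 3102, so P* = 775.5.
Then Q* = 2402 - 2(775.5) = 851.
Demand choke price = 1201; supply choke price = 350. CS = ½(1201 - 775.5)(851) = 181050.25; PS = ½(775.5 - 350)(851) = 181050.25. Total surplus = 362100.5.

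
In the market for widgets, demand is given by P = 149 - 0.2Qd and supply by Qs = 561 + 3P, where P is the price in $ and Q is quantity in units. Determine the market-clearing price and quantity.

P* = 23, Q* = 630

In direct form, Qd = 745 - 5P.
At equilibrium Qd = Qs, so 745 - 5P = 561 + 3P; collecting terms, 184 = 8P and P* = 23.
From the demand curve, Q* = 745 - 5(23) = 630.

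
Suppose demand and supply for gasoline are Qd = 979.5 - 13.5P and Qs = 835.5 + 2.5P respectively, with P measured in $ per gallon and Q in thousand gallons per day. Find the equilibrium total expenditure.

Total expenditure = 7722

Set Qd = Qs: 979.5 - 13.5P = 835.5 + 2.5P, so 144 = 16P and P* = 9.
From the demand curve, Q* = 979.5 - 13.5(9) = 858.
Total expenditure = P* × Q* = 9 × 858 = 7722.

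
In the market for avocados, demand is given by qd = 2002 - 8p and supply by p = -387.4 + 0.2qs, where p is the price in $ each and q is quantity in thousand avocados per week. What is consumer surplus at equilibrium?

Inverting to quantity form: qs = 1937 + 5p.
Equating demand and supply, 2002 - 8p = 1937 + 5p gives 13p = 65, so p* = 5.
Plugging p* into demand: q* = 2002 - 8(5) = 1962.
Demand choke price (qd = 0): p = 2002/8 = 250.25. Consumer surplus = ½ × (250.25 - 5) × 1962 = 240590.25.

Consumer surplus = 240590.25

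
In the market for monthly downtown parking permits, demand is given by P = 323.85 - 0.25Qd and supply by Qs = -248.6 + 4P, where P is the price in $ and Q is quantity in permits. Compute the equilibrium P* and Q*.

Solving each curve for Q: Qd = 1295.4 - 4P.
At equilibrium Qd = Qs, so 1295.4 - 4P = -248.6 + 4P; collecting terms, 1544 = 8P and P* = 193.
Substitute back: Q* = 1295.4 - 4(193) = 523.4.

P* = 193, Q* = 523.4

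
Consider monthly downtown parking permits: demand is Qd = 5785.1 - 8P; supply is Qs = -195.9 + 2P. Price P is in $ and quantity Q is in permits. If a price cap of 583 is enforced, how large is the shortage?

Evaluating both curves at the ceiling price 583 gives Qd = 1121.1, Qs = 970.1.
Shortage = Qd - Qs = 1121.1 - 970.1 = 151.

Shortage = 151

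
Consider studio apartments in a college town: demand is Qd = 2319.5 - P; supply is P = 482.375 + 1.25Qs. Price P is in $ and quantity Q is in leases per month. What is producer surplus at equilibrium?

Producer surplus = 416670.15625

Inverting to quantity form: Qs = -385.9 + 0.8P.
Equating demand and supply, 2319.5 - P = -385.9 + 0.8P gives 1.8P = 2705.4, so P* = 1503.
Substitute back: Q* = 2319.5 - 1503 = 816.5.
Supply choke price (Qs = 0): P = 482.375. Producer surplus = ½ × (1503 - 482.375) × 816.5 = 416670.15625.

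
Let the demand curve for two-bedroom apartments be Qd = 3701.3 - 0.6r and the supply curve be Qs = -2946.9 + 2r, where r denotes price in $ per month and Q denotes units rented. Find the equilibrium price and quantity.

r* = 2557, Q* = 2167.1

Set Qd = Qs: 3701.3 - 0.6r = -2946.9 + 2r, so 6648.2 = 2.6r and r* = 2557.
Substitute back: Q* = 3701.3 - 0.6(2557) = 2167.1.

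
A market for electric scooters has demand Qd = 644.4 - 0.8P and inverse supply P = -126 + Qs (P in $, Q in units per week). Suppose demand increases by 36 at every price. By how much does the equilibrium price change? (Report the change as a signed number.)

ΔP = 20

Inverting to quantity form: Qs = 126 + P.
Set Qd = Qs: 644.4 - 0.8P = 126 + P, so 518.4 = 1.8P and P* = 288.
Substitute back: Q* = 644.4 - 0.8(288) = 414.
After the shift, demand is Qd = 680.4 - 0.8P.
The new intersection has 554.4 = 1.8P, i.e. P = 308, Q = 434.
ΔP = 308 - 288 = 20.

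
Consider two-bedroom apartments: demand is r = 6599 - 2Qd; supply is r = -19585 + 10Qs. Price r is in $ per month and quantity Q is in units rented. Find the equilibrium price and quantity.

Inverting to quantity form: Qd = 3299.5 - 0.5r and Qs = 1958.5 + 0.1r.
The market clears where 3299.5 - 0.5r = 1958.5 + 0.1r. Rearranging, 0.6r = 1341, hence r* = 2235.
From the demand curve, Q* = 3299.5 - 0.5(2235) = 2182.

r* = 2235, Q* = 2182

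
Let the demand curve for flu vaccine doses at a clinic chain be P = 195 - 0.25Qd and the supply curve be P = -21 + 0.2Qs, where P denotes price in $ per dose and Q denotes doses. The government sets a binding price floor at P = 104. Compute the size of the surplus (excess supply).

Surplus = 261

Inverting to quantity form: Qd = 780 - 4P and Qs = 105 + 5P.
Evaluating both curves at the floor price 104 gives Qd = 364, Qs = 625.
Surplus = Qs - Qd = 625 - 364 = 261.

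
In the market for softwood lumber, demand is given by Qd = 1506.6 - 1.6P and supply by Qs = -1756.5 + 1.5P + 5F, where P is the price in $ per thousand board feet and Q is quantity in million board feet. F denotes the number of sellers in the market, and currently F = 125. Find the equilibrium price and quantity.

P* = 851, Q* = 145

With F = 125, supply is Qs = -1131.5 + 1.5P.
Equating demand and supply, 1506.6 - 1.6P = -1131.5 + 1.5P gives 3.1P = 2638.1, so P* = 851.
Substitute back: Q* = 1506.6 - 1.6(851) = 145.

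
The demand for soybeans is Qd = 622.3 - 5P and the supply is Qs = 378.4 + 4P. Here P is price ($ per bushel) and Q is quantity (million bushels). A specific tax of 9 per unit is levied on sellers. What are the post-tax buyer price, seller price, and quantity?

Sellers keep P_s = P_b - 9 per unit, so supply in terms of the buyer price is Qs = 342.4 + 4P_b.
Market clearing requires 622.3 - 5P_b = 342.4 + 4P_b; hence 279.9 = 9P_b and P_b = 31.1.
So P_s = 22.1 and the quantity traded is Q = 622.3 - 5(31.1) = 466.8.

P_b = 31.1, P_s = 22.1, Q = 466.8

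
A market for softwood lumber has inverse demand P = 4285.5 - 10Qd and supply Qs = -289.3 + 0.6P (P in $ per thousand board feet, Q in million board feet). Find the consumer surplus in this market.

Consumer surplus = 531380

Rewriting in direct form: Qd = 428.55 - 0.1P.
Equating demand and supply, 428.55 - 0.1P = -289.3 + 0.6P gives 0.7P = 717.85, so P* = 1025.5.
Plugging P* into demand: Q* = 428.55 - 0.1(1025.5) = 326.
Demand choke price (Qd = 0): P = 428.55/0.1 = 4285.5. Consumer surplus = ½ × (4285.5 - 1025.5) × 326 = 531380.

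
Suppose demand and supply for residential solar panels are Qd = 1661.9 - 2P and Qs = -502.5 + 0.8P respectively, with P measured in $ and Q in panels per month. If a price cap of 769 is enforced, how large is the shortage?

Shortage = 11.2

With P fixed at 769, quantity demanded is 123.9 and quantity supplied is 112.7.
Shortage = Qd - Qs = 123.9 - 112.7 = 11.2.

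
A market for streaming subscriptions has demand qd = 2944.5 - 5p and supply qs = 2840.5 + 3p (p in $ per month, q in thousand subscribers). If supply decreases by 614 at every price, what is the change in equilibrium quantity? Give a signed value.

At equilibrium qd = qs, so 2944.5 - 5p = 2840.5 + 3p; collecting terms, 104 = 8p and p* = 13.
From the demand curve, q* = 2944.5 - 5(13) = 2879.5.
After the shift, supply is qs = 2226.5 + 3p.
Re-solving, 8p = 718 gives p = 89.75 and q = 2495.75.
Δq = 2495.75 - 2879.5 = -383.75.

Δq = -383.75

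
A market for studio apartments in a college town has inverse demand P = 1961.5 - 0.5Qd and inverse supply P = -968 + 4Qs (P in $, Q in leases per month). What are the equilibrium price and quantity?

P* = 1636, Q* = 651

In direct form, Qd = 3923 - 2P and Qs = 242 + 0.25P.
Equating demand and supply, 3923 - 2P = 242 + 0.25P gives 2.25P = 3681, so P* = 1636.
Substitute back: Q* = 3923 - 2(1636) = 651.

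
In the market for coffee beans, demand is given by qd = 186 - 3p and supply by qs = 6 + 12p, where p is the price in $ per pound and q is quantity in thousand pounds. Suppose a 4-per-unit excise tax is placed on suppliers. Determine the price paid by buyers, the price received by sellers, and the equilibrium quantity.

p_b = 15.2, p_s = 11.2, q = 140.4

The tax drives a wedge p_b - p_s = 4. Substituting p_s = p_b - 4 into supply: qs = -42 + 12p_b.
Market clearing requires 186 - 3p_b = -42 + 12p_b; hence 228 = 15p_b and p_b = 15.2.
Then p_s = 15.2 - 4 = 11.2 and q = 186 - 3(15.2) = 140.4.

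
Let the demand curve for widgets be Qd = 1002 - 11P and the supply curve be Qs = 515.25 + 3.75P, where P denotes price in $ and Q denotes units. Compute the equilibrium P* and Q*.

P* = 33, Q* = 639

The market clears where 1002 - 11P = 515.25 + 3.75P. Rearranging, 14.75P = 486.75, hence P* = 33.
Plugging P* into demand: Q* = 1002 - 11(33) = 639.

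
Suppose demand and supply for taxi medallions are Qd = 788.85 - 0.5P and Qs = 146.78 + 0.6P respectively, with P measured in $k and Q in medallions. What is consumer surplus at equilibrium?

Set Qd = Qs: 788.85 - 0.5P = 146.78 + 0.6P, so 642.07 = 1.1P and P* = 583.7.
Substitute back: Q* = 788.85 - 0.5(583.7) = 497.
Demand choke price (Qd = 0): P = 788.85/0.5 = 1577.7. Consumer surplus = ½ × (1577.7 - 583.7) × 497 = 247009.

Consumer surplus = 247009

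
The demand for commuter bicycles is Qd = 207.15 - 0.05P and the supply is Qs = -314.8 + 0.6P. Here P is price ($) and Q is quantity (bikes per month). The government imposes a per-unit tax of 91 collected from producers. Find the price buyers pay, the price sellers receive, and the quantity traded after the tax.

P_b = 887, P_s = 796, Q = 162.8

With a tax of 91 on producers, they supply based on the net price P_s = P_b - 91, so Qs = -369.4 + 0.6P_b.
Set Qd = Qs: 207.15 - 0.05P_b = -369.4 + 0.6P_b, so 576.55 = 0.65P_b and P_b = 887.
So P_s = 796 and the quantity traded is Q = 207.15 - 0.05(887) = 162.8.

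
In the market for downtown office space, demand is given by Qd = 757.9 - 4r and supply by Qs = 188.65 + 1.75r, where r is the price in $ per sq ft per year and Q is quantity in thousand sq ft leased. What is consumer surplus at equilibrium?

The market clears where 757.9 - 4r = 188.65 + 1.75r. Rearranging, 5.75r = 569.25, hence r* = 99.
Then Q* = 757.9 - 4(99) = 361.9.
Demand choke price (Qd = 0): r = 757.9/4 = 189.475. Consumer surplus = ½ × (189.475 - 99) × 361.9 = 16371.45125.

Consumer surplus = 16371.45125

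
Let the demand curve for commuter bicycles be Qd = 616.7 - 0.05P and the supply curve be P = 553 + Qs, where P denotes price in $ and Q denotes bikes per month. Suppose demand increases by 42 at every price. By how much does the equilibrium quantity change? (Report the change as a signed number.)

ΔQ = 40

In direct form, Qs = -553 + P.
Set Qd = Qs: 616.7 - 0.05P = -553 + P, so 1169.7 = 1.05P and P* = 1114.
From the demand curve, Q* = 616.7 - 0.05(1114) = 561.
After the shift, demand is Qd = 658.7 - 0.05P.
Re-solving, 1.05P = 1211.7 gives P = 1154 and Q = 601.
ΔQ = 601 - 561 = 40.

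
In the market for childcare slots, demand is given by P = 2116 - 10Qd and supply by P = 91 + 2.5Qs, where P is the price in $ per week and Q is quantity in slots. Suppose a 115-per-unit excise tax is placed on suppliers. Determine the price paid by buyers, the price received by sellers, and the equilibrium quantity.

P_b = 588, P_s = 473, Q = 152.8

Inverting to quantity form: Qd = 211.6 - 0.1P and Qs = -36.4 + 0.4P.
The tax drives a wedge P_b - P_s = 115. Substituting P_s = P_b - 115 into supply: Qs = -82.4 + 0.4P_b.
Market clearing requires 211.6 - 0.1P_b = -82.4 + 0.4P_b; hence 294 = 0.5P_b and P_b = 588.
So P_s = 473 and the quantity traded is Q = 211.6 - 0.1(588) = 152.8.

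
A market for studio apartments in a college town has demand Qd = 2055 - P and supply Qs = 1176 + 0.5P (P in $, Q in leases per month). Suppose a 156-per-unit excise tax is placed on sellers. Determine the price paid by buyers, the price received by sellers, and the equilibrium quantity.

With a tax of 156 on sellers, they supply based on the net price P_s = P_b - 156, so Qs = 1098 + 0.5P_b.
Set Qd = Qs: 2055 - P_b = 1098 + 0.5P_b, so 957 = 1.5P_b and P_b = 638.
So P_s = 482 and the quantity traded is Q = 2055 - 638 = 1417.

P_b = 638, P_s = 482, Q = 1417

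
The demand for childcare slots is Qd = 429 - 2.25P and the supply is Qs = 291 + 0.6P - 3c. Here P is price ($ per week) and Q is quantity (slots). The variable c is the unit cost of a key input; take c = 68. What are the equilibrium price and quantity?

P* = 120, Q* = 159

With c = 68, supply is Qs = 87 + 0.6P.
Set Qd = Qs: 429 - 2.25P = 87 + 0.6P, so 342 = 2.85P and P* = 120.
Then Q* = 429 - 2.25(120) = 159.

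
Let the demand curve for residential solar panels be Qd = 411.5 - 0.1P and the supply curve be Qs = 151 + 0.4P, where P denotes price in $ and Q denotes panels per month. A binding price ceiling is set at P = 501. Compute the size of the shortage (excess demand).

With P fixed at 501, quantity demanded is 361.4 and quantity supplied is 351.4.
Shortage = Qd - Qs = 361.4 - 351.4 = 10.

Shortage = 10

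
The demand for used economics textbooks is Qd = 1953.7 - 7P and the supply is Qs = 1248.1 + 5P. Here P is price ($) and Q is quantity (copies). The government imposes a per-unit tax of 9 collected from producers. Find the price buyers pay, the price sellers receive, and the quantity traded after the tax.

P_b = 62.55, P_s = 53.55, Q = 1515.85

With a tax of 9 on producers, they supply based on the net price P_s = P_b - 9, so Qs = 1203.1 + 5P_b.
Market clearing requires 1953.7 - 7P_b = 1203.1 + 5P_b; hence 750.6 = 12P_b and P_b = 62.55.
Then P_s = 62.55 - 9 = 53.55 and Q = 1953.7 - 7(62.55) = 1515.85.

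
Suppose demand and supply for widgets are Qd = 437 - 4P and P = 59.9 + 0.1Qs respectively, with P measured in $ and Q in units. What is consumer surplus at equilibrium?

Consumer surplus = 2485.125

Rewriting in direct form: Qs = -599 + 10P.
Set Qd = Qs: 437 - 4P = -599 + 10P, so 1036 = 14P and P* = 74.
Substitute back: Q* = 437 - 4(74) = 141.
Demand choke price (Qd = 0): P = 437/4 = 109.25. Consumer surplus = ½ × (109.25 - 74) × 141 = 2485.125.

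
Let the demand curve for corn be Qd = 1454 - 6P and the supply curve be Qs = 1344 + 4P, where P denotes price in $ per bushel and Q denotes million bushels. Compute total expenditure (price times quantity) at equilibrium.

At equilibrium Qd = Qs, so 1454 - 6P = 1344 + 4P; collecting terms, 110 = 10P and P* = 11.
Substitute back: Q* = 1454 - 6(11) = 1388.
Total expenditure = P* × Q* = 11 × 1388 = 15268.

Total expenditure = 15268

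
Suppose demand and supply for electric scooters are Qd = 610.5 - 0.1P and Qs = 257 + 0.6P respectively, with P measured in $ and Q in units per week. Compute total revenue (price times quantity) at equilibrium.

Total revenue = 282800

Equating demand and supply, 610.5 - 0.1P = 257 + 0.6P gives 0.7P = 353.5, so P* = 505.
From the demand curve, Q* = 610.5 - 0.1(505) = 560.
Total revenue = P* × Q* = 505 × 560 = 282800.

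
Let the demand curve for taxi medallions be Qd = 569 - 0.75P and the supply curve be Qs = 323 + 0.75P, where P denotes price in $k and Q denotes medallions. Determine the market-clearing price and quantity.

The market clears where 569 - 0.75P = 323 + 0.75P. Rearranging, 1.5P = 246, hence P* = 164.
From the demand curve, Q* = 569 - 0.75(164) = 446.

P* = 164, Q* = 446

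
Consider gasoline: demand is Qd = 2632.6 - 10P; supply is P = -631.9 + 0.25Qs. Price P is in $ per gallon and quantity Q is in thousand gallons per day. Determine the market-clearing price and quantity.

P* = 7.5, Q* = 2557.6

Solving each curve for Q: Qs = 2527.6 + 4P.
Set Qd = Qs: 2632.6 - 10P = 2527.6 + 4P, so 105 = 14P and P* = 7.5.
From the demand curve, Q* = 2632.6 - 10(7.5) = 2557.6.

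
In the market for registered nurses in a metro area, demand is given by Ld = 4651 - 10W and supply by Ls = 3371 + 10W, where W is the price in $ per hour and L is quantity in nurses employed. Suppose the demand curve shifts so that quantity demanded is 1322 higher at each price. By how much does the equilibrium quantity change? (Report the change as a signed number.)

Equating demand and supply, 4651 - 10W = 3371 + 10W gives 20W = 1280, so W* = 64.
Substitute back: L* = 4651 - 10(64) = 4011.
After the shift, demand is Ld = 5973 - 10W.
New equilibrium: 2602 = 20W, so W = 130.1 and L = 4672.
ΔL = 4672 - 4011 = 661.

ΔL = 661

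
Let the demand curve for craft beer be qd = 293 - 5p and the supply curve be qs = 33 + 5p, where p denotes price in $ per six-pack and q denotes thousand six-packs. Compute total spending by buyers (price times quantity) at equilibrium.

The market clears where 293 - 5p = 33 + 5p. Rearranging, 10p = 260, hence p* = 26.
From the demand curve, q* = 293 - 5(26) = 163.
Total spending by buyers = p* × q* = 26 × 163 = 4238.

Total spending by buyers = 4238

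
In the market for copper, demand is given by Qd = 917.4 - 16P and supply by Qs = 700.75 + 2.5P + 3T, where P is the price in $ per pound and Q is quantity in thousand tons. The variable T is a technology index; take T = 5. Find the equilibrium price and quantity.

With T = 5, supply is Qs = 715.75 + 2.5P.
The market clears where 917.4 - 16P = 715.75 + 2.5P. Rearranging, 18.5P = 201.65, hence P* = 10.9.
Substitute back: Q* = 917.4 - 16(10.9) = 743.

P* = 10.9, Q* = 743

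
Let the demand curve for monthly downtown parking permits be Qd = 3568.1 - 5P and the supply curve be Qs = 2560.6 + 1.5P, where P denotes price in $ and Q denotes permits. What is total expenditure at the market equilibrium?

Set Qd = Qs: 3568.1 - 5P = 2560.6 + 1.5P, so 1007.5 = 6.5P and P* = 155.
Then Q* = 3568.1 - 5(155) = 2793.1.
Total expenditure = P* × Q* = 155 × 2793.1 = 432930.5.

Total expenditure = 432930.5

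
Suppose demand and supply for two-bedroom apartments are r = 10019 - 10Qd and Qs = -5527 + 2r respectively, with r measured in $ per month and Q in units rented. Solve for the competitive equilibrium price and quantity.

In direct form, Qd = 1001.9 - 0.1r.
Equating demand and supply, 1001.9 - 0.1r = -5527 + 2r gives 2.1r = 6528.9, so r* = 3109.
Plugging r* into demand: Q* = 1001.9 - 0.1(3109) = 691.

r* = 3109, Q* = 691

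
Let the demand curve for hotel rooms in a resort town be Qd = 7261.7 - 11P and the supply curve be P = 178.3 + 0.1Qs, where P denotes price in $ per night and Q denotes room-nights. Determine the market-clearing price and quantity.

Solving each curve for Q: Qs = -1783 + 10P.
Equating demand and supply, 7261.7 - 11P = -1783 + 10P gives 21P = 9044.7, so P* = 430.7.
Substitute back: Q* = 7261.7 - 11(430.7) = 2524.

P* = 430.7, Q* = 2524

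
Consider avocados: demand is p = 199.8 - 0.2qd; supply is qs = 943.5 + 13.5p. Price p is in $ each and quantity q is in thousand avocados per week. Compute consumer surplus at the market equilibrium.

Consumer surplus = 96825.6

Inverting to quantity form: qd = 999 - 5p.
At equilibrium qd = qs, so 999 - 5p = 943.5 + 13.5p; collecting terms, 55.5 = 18.5p and p* = 3.
Plugging p* into demand: q* = 999 - 5(3) = 984.
Demand choke price (qd = 0): p = 999/5 = 199.8. Consumer surplus = ½ × (199.8 - 3) × 984 = 96825.6.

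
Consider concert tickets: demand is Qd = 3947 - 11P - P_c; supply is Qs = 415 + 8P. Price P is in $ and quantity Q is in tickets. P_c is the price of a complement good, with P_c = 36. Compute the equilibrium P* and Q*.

With P_c = 36, demand is Qd = 3911 - 11P.
Equating demand and supply, 3911 - 11P = 415 + 8P gives 19P = 3496, so P* = 184.
From the demand curve, Q* = 3911 - 11(184) = 1887.

P* = 184, Q* = 1887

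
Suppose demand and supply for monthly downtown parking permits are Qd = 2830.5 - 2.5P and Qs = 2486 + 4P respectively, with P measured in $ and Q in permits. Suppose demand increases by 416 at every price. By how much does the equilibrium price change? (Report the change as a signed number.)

Equating demand and supply, 2830.5 - 2.5P = 2486 + 4P gives 6.5P = 344.5, so P* = 53.
From the demand curve, Q* = 2830.5 - 2.5(53) = 2698.
After the shift, demand is Qd = 3246.5 - 2.5P.
New equilibrium: 760.5 = 6.5P, so P = 117 and Q = 2954.
ΔP = 117 - 53 = 64.

ΔP = 64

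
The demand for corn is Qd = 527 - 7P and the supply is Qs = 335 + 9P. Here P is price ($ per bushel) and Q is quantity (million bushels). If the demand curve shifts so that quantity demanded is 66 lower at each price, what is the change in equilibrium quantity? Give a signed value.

ΔQ = -37.125

At equilibrium Qd = Qs, so 527 - 7P = 335 + 9P; collecting terms, 192 = 16P and P* = 12.
Plugging P* into demand: Q* = 527 - 7(12) = 443.
After the shift, demand is Qd = 461 - 7P.
New equilibrium: 126 = 16P, so P = 7.875 and Q = 405.875.
ΔQ = 405.875 - 443 = -37.125.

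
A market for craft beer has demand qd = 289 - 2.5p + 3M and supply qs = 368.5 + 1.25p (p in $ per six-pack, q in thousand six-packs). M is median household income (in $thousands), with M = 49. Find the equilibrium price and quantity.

p* = 18, q* = 391

With M = 49, demand is qd = 436 - 2.5p.
Equating demand and supply, 436 - 2.5p = 368.5 + 1.25p gives 3.75p = 67.5, so p* = 18.
Plugging p* into demand: q* = 436 - 2.5(18) = 391.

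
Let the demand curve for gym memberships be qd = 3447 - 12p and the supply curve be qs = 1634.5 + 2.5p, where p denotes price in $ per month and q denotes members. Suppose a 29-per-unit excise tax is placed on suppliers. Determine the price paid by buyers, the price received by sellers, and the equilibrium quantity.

With a tax of 29 on suppliers, they supply based on the net price p_s = p_b - 29, so qs = 1562 + 2.5p_b.
Equate demand and the shifted supply: 3447 - 12p_b = 1562 + 2.5p_b, giving 14.5p_b = 1885, so p_b = 130.
So p_s = 101 and the quantity traded is q = 3447 - 12(130) = 1887.

p_b = 130, p_s = 101, q = 1887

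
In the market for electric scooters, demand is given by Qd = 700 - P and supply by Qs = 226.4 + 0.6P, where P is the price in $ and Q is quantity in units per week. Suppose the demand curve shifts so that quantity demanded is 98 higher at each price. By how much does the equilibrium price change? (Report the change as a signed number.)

ΔP = 61.25

Set Qd = Qs: 700 - P = 226.4 + 0.6P, so 473.6 = 1.6P and P* = 296.
Then Q* = 700 - 296 = 404.
After the shift, demand is Qd = 798 - P.
New equilibrium: 571.6 = 1.6P, so P = 357.25 and Q = 440.75.
ΔP = 357.25 - 296 = 61.25.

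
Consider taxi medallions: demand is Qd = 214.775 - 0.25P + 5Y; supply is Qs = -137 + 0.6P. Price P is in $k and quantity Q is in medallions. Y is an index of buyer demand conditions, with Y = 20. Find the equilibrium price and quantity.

With Y = 20, demand is Qd = 314.775 - 0.25P.
Set Qd = Qs: 314.775 - 0.25P = -137 + 0.6P, so 451.775 = 0.85P and P* = 531.5.
Substitute back: Q* = 314.775 - 0.25(531.5) = 181.9.

P* = 531.5, Q* = 181.9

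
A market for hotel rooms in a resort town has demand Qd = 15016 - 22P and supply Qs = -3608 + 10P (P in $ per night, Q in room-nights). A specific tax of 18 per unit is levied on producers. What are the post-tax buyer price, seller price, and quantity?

P_b = 587.625, P_s = 569.625, Q = 2088.25

Producers keep P_s = P_b - 18 per unit, so supply in terms of the buyer price is Qs = -3788 + 10P_b.
Set Qd = Qs: 15016 - 22P_b = -3788 + 10P_b, so 18804 = 32P_b and P_b = 587.625.
Then P_s = 587.625 - 18 = 569.625 and Q = 15016 - 22(587.625) = 2088.25.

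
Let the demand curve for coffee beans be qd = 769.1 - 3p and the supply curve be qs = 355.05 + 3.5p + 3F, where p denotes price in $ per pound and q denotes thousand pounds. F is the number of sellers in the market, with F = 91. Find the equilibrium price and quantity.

p* = 21.7, q* = 704

With F = 91, supply is qs = 628.05 + 3.5p.
Equating demand and supply, 769.1 - 3p = 628.05 + 3.5p gives 6.5p = 141.05, so p* = 21.7.
From the demand curve, q* = 769.1 - 3(21.7) = 704.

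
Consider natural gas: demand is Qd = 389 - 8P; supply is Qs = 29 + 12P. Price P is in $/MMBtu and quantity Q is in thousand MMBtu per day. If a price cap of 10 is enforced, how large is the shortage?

Shortage = 160

With P fixed at 10, quantity demanded is 309 and quantity supplied is 149.
Shortage = Qd - Qs = 309 - 149 = 160.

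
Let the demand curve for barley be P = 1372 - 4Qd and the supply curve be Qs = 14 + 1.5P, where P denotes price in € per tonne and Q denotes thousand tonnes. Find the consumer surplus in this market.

Inverting to quantity form: Qd = 343 - 0.25P.
Set Qd = Qs: 343 - 0.25P = 14 + 1.5P, so 329 = 1.75P and P* = 188.
Plugging P* into demand: Q* = 343 - 0.25(188) = 296.
Demand choke price (Qd = 0): P = 343/0.25 = 1372. Consumer surplus = ½ × (1372 - 188) × 296 = 175232.

Consumer surplus = 175232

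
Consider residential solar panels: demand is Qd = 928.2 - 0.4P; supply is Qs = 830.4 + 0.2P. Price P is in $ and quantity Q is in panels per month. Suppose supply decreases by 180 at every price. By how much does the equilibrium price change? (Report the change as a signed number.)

ΔP = 300

The market clears where 928.2 - 0.4P = 830.4 + 0.2P. Rearranging, 0.6P = 97.8, hence P* = 163.
From the demand curve, Q* = 928.2 - 0.4(163) = 863.
After the shift, supply is Qs = 650.4 + 0.2P.
New equilibrium: 277.8 = 0.6P, so P = 463 and Q = 743.
ΔP = 463 - 163 = 300.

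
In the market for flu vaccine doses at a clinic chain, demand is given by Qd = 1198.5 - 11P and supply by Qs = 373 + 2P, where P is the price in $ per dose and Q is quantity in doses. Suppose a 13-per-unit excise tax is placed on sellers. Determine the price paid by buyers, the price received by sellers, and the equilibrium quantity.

P_b = 65.5, P_s = 52.5, Q = 478

Sellers keep P_s = P_b - 13 per unit, so supply in terms of the buyer price is Qs = 347 + 2P_b.
Market clearing requires 1198.5 - 11P_b = 347 + 2P_b; hence 851.5 = 13P_b and P_b = 65.5.
So P_s = 52.5 and the quantity traded is Q = 1198.5 - 11(65.5) = 478.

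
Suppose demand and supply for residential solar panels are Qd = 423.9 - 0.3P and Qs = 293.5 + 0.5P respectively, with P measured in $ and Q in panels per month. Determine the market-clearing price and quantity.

P* = 163, Q* = 375

Set Qd = Qs: 423.9 - 0.3P = 293.5 + 0.5P, so 130.4 = 0.8P and P* = 163.
From the demand curve, Q* = 423.9 - 0.3(163) = 375.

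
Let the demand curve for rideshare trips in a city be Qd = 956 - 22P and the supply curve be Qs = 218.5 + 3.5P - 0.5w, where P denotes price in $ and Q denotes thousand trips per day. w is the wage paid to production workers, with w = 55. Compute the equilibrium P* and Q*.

With w = 55, supply is Qs = 191 + 3.5P.
Equating demand and supply, 956 - 22P = 191 + 3.5P gives 25.5P = 765, so P* = 30.
Then Q* = 956 - 22(30) = 296.

P* = 30, Q* = 296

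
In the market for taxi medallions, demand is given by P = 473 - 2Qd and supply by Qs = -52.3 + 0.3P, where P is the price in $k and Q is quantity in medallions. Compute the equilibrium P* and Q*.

Inverting to quantity form: Qd = 236.5 - 0.5P.
At equilibrium Qd = Qs, so 236.5 - 0.5P = -52.3 + 0.3P; collecting terms, 288.8 = 0.8P and P* = 361.
Then Q* = 236.5 - 0.5(361) = 56.

P* = 361, Q* = 56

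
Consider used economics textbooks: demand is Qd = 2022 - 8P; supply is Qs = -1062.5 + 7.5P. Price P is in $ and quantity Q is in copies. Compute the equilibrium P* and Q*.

P* = 199, Q* = 430

Set Qd = Qs: 2022 - 8P = -1062.5 + 7.5P, so 3084.5 = 15.5P and P* = 199.
From the demand curve, Q* = 2022 - 8(199) = 430.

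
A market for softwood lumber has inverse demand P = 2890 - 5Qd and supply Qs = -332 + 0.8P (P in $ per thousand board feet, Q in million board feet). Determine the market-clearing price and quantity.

Inverting to quantity form: Qd = 578 - 0.2P.
The market clears where 578 - 0.2P = -332 + 0.8P. Rearranging, P = 910, hence P* = 910.
Then Q* = 578 - 0.2(910) = 396.

P* = 910, Q* = 396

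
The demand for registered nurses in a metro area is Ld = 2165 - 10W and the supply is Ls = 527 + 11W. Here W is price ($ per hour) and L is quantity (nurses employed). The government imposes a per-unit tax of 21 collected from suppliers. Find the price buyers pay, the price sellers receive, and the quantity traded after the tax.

With a tax of 21 on suppliers, they supply based on the net price W_s = W_b - 21, so Ls = 296 + 11W_b.
Equate demand and the shifted supply: 2165 - 10W_b = 296 + 11W_b, giving 21W_b = 1869, so W_b = 89.
So W_s = 68 and the quantity traded is L = 2165 - 10(89) = 1275.

W_b = 89, W_s = 68, L = 1275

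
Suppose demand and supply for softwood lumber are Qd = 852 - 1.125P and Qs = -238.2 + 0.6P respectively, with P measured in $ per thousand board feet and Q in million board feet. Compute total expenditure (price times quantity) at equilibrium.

The market clears where 852 - 1.125P = -238.2 + 0.6P. Rearranging, 1.725P = 1090.2, hence P* = 632.
Then Q* = 852 - 1.125(632) = 141.
Total expenditure = P* × Q* = 632 × 141 = 89112.

Total expenditure = 89112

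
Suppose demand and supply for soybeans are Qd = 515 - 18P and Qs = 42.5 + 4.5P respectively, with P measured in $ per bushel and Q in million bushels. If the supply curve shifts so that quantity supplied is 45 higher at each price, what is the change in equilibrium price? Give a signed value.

ΔP = -2

Equating demand and supply, 515 - 18P = 42.5 + 4.5P gives 22.5P = 472.5, so P* = 21.
Then Q* = 515 - 18(21) = 137.
After the shift, supply is Qs = 87.5 + 4.5P.
New equilibrium: 427.5 = 22.5P, so P = 19 and Q = 173.
ΔP = 19 - 21 = -2.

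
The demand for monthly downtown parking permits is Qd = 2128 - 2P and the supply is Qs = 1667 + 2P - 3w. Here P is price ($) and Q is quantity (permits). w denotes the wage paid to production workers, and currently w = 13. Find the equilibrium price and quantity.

With w = 13, supply is Qs = 1628 + 2P.
At equilibrium Qd = Qs, so 2128 - 2P = 1628 + 2P; collecting terms, 500 = 4P and P* = 125.
Then Q* = 2128 - 2(125) = 1878.

P* = 125, Q* = 1878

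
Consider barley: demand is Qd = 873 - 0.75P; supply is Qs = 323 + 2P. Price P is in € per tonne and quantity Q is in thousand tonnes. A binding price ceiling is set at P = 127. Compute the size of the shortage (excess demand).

With P fixed at 127, quantity demanded is 777.75 and quantity supplied is 577.
Shortage = Qd - Qs = 777.75 - 577 = 200.75.

Shortage = 200.75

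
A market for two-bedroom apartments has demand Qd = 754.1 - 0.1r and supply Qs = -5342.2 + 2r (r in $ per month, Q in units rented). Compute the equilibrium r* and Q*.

r* = 2903, Q* = 463.8

Set Qd = Qs: 754.1 - 0.1r = -5342.2 + 2r, so 6096.3 = 2.1r and r* = 2903.
Then Q* = 754.1 - 0.1(2903) = 463.8.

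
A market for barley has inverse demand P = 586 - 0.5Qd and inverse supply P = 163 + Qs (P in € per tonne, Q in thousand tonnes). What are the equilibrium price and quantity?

Solving each curve for Q: Qd = 1172 - 2P and Qs = -163 + P.
The market clears where 1172 - 2P = -163 + P. Rearranging, 3P = 1335, hence P* = 445.
Then Q* = 1172 - 2(445) = 282.

P* = 445, Q* = 282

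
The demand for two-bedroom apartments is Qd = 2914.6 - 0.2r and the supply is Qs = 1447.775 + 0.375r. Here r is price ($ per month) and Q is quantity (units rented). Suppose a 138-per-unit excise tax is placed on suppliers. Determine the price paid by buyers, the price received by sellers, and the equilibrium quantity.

The tax drives a wedge r_b - r_s = 138. Substituting r_s = r_b - 138 into supply: Qs = 1396.025 + 0.375r_b.
Market clearing requires 2914.6 - 0.2r_b = 1396.025 + 0.375r_b; hence 1518.575 = 0.575r_b and r_b = 2641.
Then r_s = 2641 - 138 = 2503 and Q = 2914.6 - 0.2(2641) = 2386.4.

r_b = 2641, r_s = 2503, Q = 2386.4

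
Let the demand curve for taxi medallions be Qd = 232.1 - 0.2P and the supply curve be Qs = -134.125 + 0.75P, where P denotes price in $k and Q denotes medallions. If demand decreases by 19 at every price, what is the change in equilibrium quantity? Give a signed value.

Equating demand and supply, 232.1 - 0.2P = -134.125 + 0.75P gives 0.95P = 366.225, so P* = 385.5.
Then Q* = 232.1 - 0.2(385.5) = 155.
After the shift, demand is Qd = 213.1 - 0.2P.
New equilibrium: 347.225 = 0.95P, so P = 365.5 and Q = 140.
ΔQ = 140 - 155 = -15.

ΔQ = -15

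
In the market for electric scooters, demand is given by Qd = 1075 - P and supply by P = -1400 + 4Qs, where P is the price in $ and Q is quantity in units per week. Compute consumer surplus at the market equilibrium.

Consumer surplus = 122512.5

Inverting to quantity form: Qs = 350 + 0.25P.
At equilibrium Qd = Qs, so 1075 - P = 350 + 0.25P; collecting terms, 725 = 1.25P and P* = 580.
Plugging P* into demand: Q* = 1075 - 580 = 495.
Demand choke price (Qd = 0): P = 1075. Consumer surplus = ½ × (1075 - 580) × 495 = 122512.5.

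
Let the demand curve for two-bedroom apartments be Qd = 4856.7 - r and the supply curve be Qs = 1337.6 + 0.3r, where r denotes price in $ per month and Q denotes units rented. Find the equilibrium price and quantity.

r* = 2707, Q* = 2149.7

The market clears where 4856.7 - r = 1337.6 + 0.3r. Rearranging, 1.3r = 3519.1, hence r* = 2707.
From the demand curve, Q* = 4856.7 - 2707 = 2149.7.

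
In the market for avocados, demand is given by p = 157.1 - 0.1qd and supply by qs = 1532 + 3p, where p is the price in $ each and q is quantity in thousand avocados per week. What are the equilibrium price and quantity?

Solving each curve for q: qd = 1571 - 10p.
Set qd = qs: 1571 - 10p = 1532 + 3p, so 39 = 13p and p* = 3.
Plugging p* into demand: q* = 1571 - 10(3) = 1541.

p* = 3, q* = 1541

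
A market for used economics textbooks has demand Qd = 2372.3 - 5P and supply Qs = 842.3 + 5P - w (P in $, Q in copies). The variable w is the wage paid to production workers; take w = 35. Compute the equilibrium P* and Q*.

P* = 156.5, Q* = 1589.8

With w = 35, supply is Qs = 807.3 + 5P.
Equating demand and supply, 2372.3 - 5P = 807.3 + 5P gives 10P = 1565, so P* = 156.5.
Plugging P* into demand: Q* = 2372.3 - 5(156.5) = 1589.8.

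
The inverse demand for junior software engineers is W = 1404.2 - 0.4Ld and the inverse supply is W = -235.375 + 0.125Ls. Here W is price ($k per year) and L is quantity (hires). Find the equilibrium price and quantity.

Solving each curve for L: Ld = 3510.5 - 2.5W and Ls = 1883 + 8W.
Equating demand and supply, 3510.5 - 2.5W = 1883 + 8W gives 10.5W = 1627.5, so W* = 155.
Substitute back: L* = 3510.5 - 2.5(155) = 3123.

W* = 155, L* = 3123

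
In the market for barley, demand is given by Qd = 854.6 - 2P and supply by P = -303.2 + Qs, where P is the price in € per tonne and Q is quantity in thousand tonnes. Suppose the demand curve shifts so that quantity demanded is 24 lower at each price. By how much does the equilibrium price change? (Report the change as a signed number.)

Rewriting in direct form: Qs = 303.2 + P.
At equilibrium Qd = Qs, so 854.6 - 2P = 303.2 + P; collecting terms, 551.4 = 3P and P* = 183.8.
Plugging P* into demand: Q* = 854.6 - 2(183.8) = 487.
After the shift, demand is Qd = 830.6 - 2P.
The new intersection has 527.4 = 3P, i.e. P = 175.8, Q = 479.
ΔP = 175.8 - 183.8 = -8.

ΔP = -8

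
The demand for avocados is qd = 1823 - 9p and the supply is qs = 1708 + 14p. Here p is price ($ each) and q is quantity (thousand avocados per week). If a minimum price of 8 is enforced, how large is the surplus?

At p = 8: qd = 1751 and qs = 1820.
Surplus = qs - qd = 1820 - 1751 = 69.

Surplus = 69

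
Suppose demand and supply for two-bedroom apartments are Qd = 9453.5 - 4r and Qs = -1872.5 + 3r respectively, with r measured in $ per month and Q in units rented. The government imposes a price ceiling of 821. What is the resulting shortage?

Shortage = 5579

With r fixed at 821, quantity demanded is 6169.5 and quantity supplied is 590.5.
Shortage = Qd - Qs = 6169.5 - 590.5 = 5579.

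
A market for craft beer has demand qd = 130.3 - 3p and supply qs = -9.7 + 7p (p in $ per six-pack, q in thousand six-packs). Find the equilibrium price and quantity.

p* = 14, q* = 88.3

Equating demand and supply, 130.3 - 3p = -9.7 + 7p gives 10p = 140, so p* = 14.
Plugging p* into demand: q* = 130.3 - 3(14) = 88.3.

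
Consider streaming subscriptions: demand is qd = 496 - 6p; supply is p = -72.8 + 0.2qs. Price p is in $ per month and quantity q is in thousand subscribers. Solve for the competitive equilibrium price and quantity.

p* = 12, q* = 424

Inverting to quantity form: qs = 364 + 5p.
At equilibrium qd = qs, so 496 - 6p = 364 + 5p; collecting terms, 132 = 11p and p* = 12.
Then q* = 496 - 6(12) = 424.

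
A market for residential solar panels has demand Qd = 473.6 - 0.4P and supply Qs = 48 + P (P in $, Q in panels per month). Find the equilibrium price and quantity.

P* = 304, Q* = 352

Set Qd = Qs: 473.6 - 0.4P = 48 + P, so 425.6 = 1.4P and P* = 304.
Plugging P* into demand: Q* = 473.6 - 0.4(304) = 352.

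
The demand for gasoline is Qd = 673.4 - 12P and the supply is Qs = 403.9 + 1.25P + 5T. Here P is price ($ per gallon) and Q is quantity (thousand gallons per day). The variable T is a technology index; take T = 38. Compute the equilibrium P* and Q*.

P* = 6, Q* = 601.4

With T = 38, supply is Qs = 593.9 + 1.25P.
The market clears where 673.4 - 12P = 593.9 + 1.25P. Rearranging, 13.25P = 79.5, hence P* = 6.
Then Q* = 673.4 - 12(6) = 601.4.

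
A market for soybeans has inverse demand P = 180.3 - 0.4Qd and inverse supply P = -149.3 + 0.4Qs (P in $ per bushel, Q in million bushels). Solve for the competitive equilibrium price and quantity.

P* = 15.5, Q* = 412

Inverting to quantity form: Qd = 450.75 - 2.5P and Qs = 373.25 + 2.5P.
At equilibrium Qd = Qs, so 450.75 - 2.5P = 373.25 + 2.5P; collecting terms, 77.5 = 5P and P* = 15.5.
From the demand curve, Q* = 450.75 - 2.5(15.5) = 412.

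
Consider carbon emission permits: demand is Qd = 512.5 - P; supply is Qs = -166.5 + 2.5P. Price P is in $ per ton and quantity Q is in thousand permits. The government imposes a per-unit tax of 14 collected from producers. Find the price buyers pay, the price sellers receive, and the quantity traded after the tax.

P_b = 204, P_s = 190, Q = 308.5

Producers keep P_s = P_b - 14 per unit, so supply in terms of the buyer price is Qs = -201.5 + 2.5P_b.
Set Qd = Qs: 512.5 - P_b = -201.5 + 2.5P_b, so 714 = 3.5P_b and P_b = 204.
Then P_s = 204 - 14 = 190 and Q = 512.5 - 204 = 308.5.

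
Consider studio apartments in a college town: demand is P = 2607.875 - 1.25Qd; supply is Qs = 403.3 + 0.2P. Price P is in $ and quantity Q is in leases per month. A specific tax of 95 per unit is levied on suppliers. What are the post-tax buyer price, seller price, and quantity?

In direct form, Qd = 2086.3 - 0.8P.
Suppliers keep P_s = P_b - 95 per unit, so supply in terms of the buyer price is Qs = 384.3 + 0.2P_b.
Set Qd = Qs: 2086.3 - 0.8P_b = 384.3 + 0.2P_b, so 1702 = P_b and P_b = 1702.
So P_s = 1607 and the quantity traded is Q = 2086.3 - 0.8(1702) = 724.7.

P_b = 1702, P_s = 1607, Q = 724.7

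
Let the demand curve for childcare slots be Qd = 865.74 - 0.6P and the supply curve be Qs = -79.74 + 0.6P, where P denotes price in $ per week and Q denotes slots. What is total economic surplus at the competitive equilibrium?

Set Qd = Qs: 865.74 - 0.6P = -79.74 + 0.6P, so 945.48 = 1.2P and P* = 787.9.
From the demand curve, Q* = 865.74 - 0.6(787.9) = 393.
Demand choke price = 1442.9; supply choke price = 132.9. CS = ½(1442.9 - 787.9)(393) = 128707.5; PS = ½(787.9 - 132.9)(393) = 128707.5. Total surplus = 257415.

Total surplus = 257415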